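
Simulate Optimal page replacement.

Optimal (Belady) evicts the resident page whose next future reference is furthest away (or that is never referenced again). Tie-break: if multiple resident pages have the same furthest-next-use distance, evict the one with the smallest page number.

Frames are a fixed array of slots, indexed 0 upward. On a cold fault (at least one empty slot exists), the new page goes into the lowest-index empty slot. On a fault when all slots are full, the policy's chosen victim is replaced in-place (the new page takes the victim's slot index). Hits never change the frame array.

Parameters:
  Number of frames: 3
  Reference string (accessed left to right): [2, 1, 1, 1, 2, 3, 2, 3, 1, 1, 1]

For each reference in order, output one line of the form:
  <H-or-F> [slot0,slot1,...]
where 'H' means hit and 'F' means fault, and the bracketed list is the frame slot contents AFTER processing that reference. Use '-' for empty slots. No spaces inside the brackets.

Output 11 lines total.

F [2,-,-]
F [2,1,-]
H [2,1,-]
H [2,1,-]
H [2,1,-]
F [2,1,3]
H [2,1,3]
H [2,1,3]
H [2,1,3]
H [2,1,3]
H [2,1,3]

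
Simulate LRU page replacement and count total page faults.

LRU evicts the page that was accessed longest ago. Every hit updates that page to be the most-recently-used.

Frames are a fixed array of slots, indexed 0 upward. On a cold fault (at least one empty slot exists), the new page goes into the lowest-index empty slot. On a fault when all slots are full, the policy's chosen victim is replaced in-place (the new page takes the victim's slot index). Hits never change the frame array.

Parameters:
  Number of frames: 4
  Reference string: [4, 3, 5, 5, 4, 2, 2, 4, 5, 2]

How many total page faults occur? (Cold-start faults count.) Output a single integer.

Step 0: ref 4 → FAULT, frames=[4,-,-,-]
Step 1: ref 3 → FAULT, frames=[4,3,-,-]
Step 2: ref 5 → FAULT, frames=[4,3,5,-]
Step 3: ref 5 → HIT, frames=[4,3,5,-]
Step 4: ref 4 → HIT, frames=[4,3,5,-]
Step 5: ref 2 → FAULT, frames=[4,3,5,2]
Step 6: ref 2 → HIT, frames=[4,3,5,2]
Step 7: ref 4 → HIT, frames=[4,3,5,2]
Step 8: ref 5 → HIT, frames=[4,3,5,2]
Step 9: ref 2 → HIT, frames=[4,3,5,2]
Total faults: 4

Answer: 4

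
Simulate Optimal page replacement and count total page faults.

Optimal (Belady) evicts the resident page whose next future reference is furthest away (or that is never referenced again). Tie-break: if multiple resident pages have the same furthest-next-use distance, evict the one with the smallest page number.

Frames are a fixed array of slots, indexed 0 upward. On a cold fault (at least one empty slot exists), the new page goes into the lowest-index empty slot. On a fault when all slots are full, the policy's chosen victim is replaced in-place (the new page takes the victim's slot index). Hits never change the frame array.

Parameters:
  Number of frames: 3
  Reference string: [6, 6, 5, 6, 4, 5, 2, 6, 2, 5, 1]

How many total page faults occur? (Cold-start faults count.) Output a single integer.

Step 0: ref 6 → FAULT, frames=[6,-,-]
Step 1: ref 6 → HIT, frames=[6,-,-]
Step 2: ref 5 → FAULT, frames=[6,5,-]
Step 3: ref 6 → HIT, frames=[6,5,-]
Step 4: ref 4 → FAULT, frames=[6,5,4]
Step 5: ref 5 → HIT, frames=[6,5,4]
Step 6: ref 2 → FAULT (evict 4), frames=[6,5,2]
Step 7: ref 6 → HIT, frames=[6,5,2]
Step 8: ref 2 → HIT, frames=[6,5,2]
Step 9: ref 5 → HIT, frames=[6,5,2]
Step 10: ref 1 → FAULT (evict 2), frames=[6,5,1]
Total faults: 5

Answer: 5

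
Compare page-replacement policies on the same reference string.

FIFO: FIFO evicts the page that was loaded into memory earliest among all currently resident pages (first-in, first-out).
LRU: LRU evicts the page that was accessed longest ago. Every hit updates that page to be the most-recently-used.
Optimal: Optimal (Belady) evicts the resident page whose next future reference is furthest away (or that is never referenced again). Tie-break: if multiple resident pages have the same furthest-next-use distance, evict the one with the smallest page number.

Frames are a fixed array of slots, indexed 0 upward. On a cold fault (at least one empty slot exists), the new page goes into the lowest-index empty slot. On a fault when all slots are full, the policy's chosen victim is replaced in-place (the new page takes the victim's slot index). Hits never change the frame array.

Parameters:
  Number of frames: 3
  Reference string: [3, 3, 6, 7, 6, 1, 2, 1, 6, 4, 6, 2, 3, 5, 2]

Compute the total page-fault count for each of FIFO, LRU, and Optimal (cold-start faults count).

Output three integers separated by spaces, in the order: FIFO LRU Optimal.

--- FIFO ---
  step 0: ref 3 -> FAULT, frames=[3,-,-] (faults so far: 1)
  step 1: ref 3 -> HIT, frames=[3,-,-] (faults so far: 1)
  step 2: ref 6 -> FAULT, frames=[3,6,-] (faults so far: 2)
  step 3: ref 7 -> FAULT, frames=[3,6,7] (faults so far: 3)
  step 4: ref 6 -> HIT, frames=[3,6,7] (faults so far: 3)
  step 5: ref 1 -> FAULT, evict 3, frames=[1,6,7] (faults so far: 4)
  step 6: ref 2 -> FAULT, evict 6, frames=[1,2,7] (faults so far: 5)
  step 7: ref 1 -> HIT, frames=[1,2,7] (faults so far: 5)
  step 8: ref 6 -> FAULT, evict 7, frames=[1,2,6] (faults so far: 6)
  step 9: ref 4 -> FAULT, evict 1, frames=[4,2,6] (faults so far: 7)
  step 10: ref 6 -> HIT, frames=[4,2,6] (faults so far: 7)
  step 11: ref 2 -> HIT, frames=[4,2,6] (faults so far: 7)
  step 12: ref 3 -> FAULT, evict 2, frames=[4,3,6] (faults so far: 8)
  step 13: ref 5 -> FAULT, evict 6, frames=[4,3,5] (faults so far: 9)
  step 14: ref 2 -> FAULT, evict 4, frames=[2,3,5] (faults so far: 10)
  FIFO total faults: 10
--- LRU ---
  step 0: ref 3 -> FAULT, frames=[3,-,-] (faults so far: 1)
  step 1: ref 3 -> HIT, frames=[3,-,-] (faults so far: 1)
  step 2: ref 6 -> FAULT, frames=[3,6,-] (faults so far: 2)
  step 3: ref 7 -> FAULT, frames=[3,6,7] (faults so far: 3)
  step 4: ref 6 -> HIT, frames=[3,6,7] (faults so far: 3)
  step 5: ref 1 -> FAULT, evict 3, frames=[1,6,7] (faults so far: 4)
  step 6: ref 2 -> FAULT, evict 7, frames=[1,6,2] (faults so far: 5)
  step 7: ref 1 -> HIT, frames=[1,6,2] (faults so far: 5)
  step 8: ref 6 -> HIT, frames=[1,6,2] (faults so far: 5)
  step 9: ref 4 -> FAULT, evict 2, frames=[1,6,4] (faults so far: 6)
  step 10: ref 6 -> HIT, frames=[1,6,4] (faults so far: 6)
  step 11: ref 2 -> FAULT, evict 1, frames=[2,6,4] (faults so far: 7)
  step 12: ref 3 -> FAULT, evict 4, frames=[2,6,3] (faults so far: 8)
  step 13: ref 5 -> FAULT, evict 6, frames=[2,5,3] (faults so far: 9)
  step 14: ref 2 -> HIT, frames=[2,5,3] (faults so far: 9)
  LRU total faults: 9
--- Optimal ---
  step 0: ref 3 -> FAULT, frames=[3,-,-] (faults so far: 1)
  step 1: ref 3 -> HIT, frames=[3,-,-] (faults so far: 1)
  step 2: ref 6 -> FAULT, frames=[3,6,-] (faults so far: 2)
  step 3: ref 7 -> FAULT, frames=[3,6,7] (faults so far: 3)
  step 4: ref 6 -> HIT, frames=[3,6,7] (faults so far: 3)
  step 5: ref 1 -> FAULT, evict 7, frames=[3,6,1] (faults so far: 4)
  step 6: ref 2 -> FAULT, evict 3, frames=[2,6,1] (faults so far: 5)
  step 7: ref 1 -> HIT, frames=[2,6,1] (faults so far: 5)
  step 8: ref 6 -> HIT, frames=[2,6,1] (faults so far: 5)
  step 9: ref 4 -> FAULT, evict 1, frames=[2,6,4] (faults so far: 6)
  step 10: ref 6 -> HIT, frames=[2,6,4] (faults so far: 6)
  step 11: ref 2 -> HIT, frames=[2,6,4] (faults so far: 6)
  step 12: ref 3 -> FAULT, evict 4, frames=[2,6,3] (faults so far: 7)
  step 13: ref 5 -> FAULT, evict 3, frames=[2,6,5] (faults so far: 8)
  step 14: ref 2 -> HIT, frames=[2,6,5] (faults so far: 8)
  Optimal total faults: 8

Answer: 10 9 8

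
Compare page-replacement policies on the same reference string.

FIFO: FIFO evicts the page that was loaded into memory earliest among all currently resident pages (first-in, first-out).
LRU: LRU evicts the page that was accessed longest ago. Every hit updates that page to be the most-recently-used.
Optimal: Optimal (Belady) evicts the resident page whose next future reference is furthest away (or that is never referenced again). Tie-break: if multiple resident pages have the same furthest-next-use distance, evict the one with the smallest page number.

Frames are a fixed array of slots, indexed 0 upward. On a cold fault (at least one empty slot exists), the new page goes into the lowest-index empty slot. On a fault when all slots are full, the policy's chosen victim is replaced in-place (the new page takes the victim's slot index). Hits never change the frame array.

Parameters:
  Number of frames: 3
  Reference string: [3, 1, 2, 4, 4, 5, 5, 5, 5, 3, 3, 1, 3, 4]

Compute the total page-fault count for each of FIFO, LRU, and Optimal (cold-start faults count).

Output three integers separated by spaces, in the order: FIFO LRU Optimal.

--- FIFO ---
  step 0: ref 3 -> FAULT, frames=[3,-,-] (faults so far: 1)
  step 1: ref 1 -> FAULT, frames=[3,1,-] (faults so far: 2)
  step 2: ref 2 -> FAULT, frames=[3,1,2] (faults so far: 3)
  step 3: ref 4 -> FAULT, evict 3, frames=[4,1,2] (faults so far: 4)
  step 4: ref 4 -> HIT, frames=[4,1,2] (faults so far: 4)
  step 5: ref 5 -> FAULT, evict 1, frames=[4,5,2] (faults so far: 5)
  step 6: ref 5 -> HIT, frames=[4,5,2] (faults so far: 5)
  step 7: ref 5 -> HIT, frames=[4,5,2] (faults so far: 5)
  step 8: ref 5 -> HIT, frames=[4,5,2] (faults so far: 5)
  step 9: ref 3 -> FAULT, evict 2, frames=[4,5,3] (faults so far: 6)
  step 10: ref 3 -> HIT, frames=[4,5,3] (faults so far: 6)
  step 11: ref 1 -> FAULT, evict 4, frames=[1,5,3] (faults so far: 7)
  step 12: ref 3 -> HIT, frames=[1,5,3] (faults so far: 7)
  step 13: ref 4 -> FAULT, evict 5, frames=[1,4,3] (faults so far: 8)
  FIFO total faults: 8
--- LRU ---
  step 0: ref 3 -> FAULT, frames=[3,-,-] (faults so far: 1)
  step 1: ref 1 -> FAULT, frames=[3,1,-] (faults so far: 2)
  step 2: ref 2 -> FAULT, frames=[3,1,2] (faults so far: 3)
  step 3: ref 4 -> FAULT, evict 3, frames=[4,1,2] (faults so far: 4)
  step 4: ref 4 -> HIT, frames=[4,1,2] (faults so far: 4)
  step 5: ref 5 -> FAULT, evict 1, frames=[4,5,2] (faults so far: 5)
  step 6: ref 5 -> HIT, frames=[4,5,2] (faults so far: 5)
  step 7: ref 5 -> HIT, frames=[4,5,2] (faults so far: 5)
  step 8: ref 5 -> HIT, frames=[4,5,2] (faults so far: 5)
  step 9: ref 3 -> FAULT, evict 2, frames=[4,5,3] (faults so far: 6)
  step 10: ref 3 -> HIT, frames=[4,5,3] (faults so far: 6)
  step 11: ref 1 -> FAULT, evict 4, frames=[1,5,3] (faults so far: 7)
  step 12: ref 3 -> HIT, frames=[1,5,3] (faults so far: 7)
  step 13: ref 4 -> FAULT, evict 5, frames=[1,4,3] (faults so far: 8)
  LRU total faults: 8
--- Optimal ---
  step 0: ref 3 -> FAULT, frames=[3,-,-] (faults so far: 1)
  step 1: ref 1 -> FAULT, frames=[3,1,-] (faults so far: 2)
  step 2: ref 2 -> FAULT, frames=[3,1,2] (faults so far: 3)
  step 3: ref 4 -> FAULT, evict 2, frames=[3,1,4] (faults so far: 4)
  step 4: ref 4 -> HIT, frames=[3,1,4] (faults so far: 4)
  step 5: ref 5 -> FAULT, evict 4, frames=[3,1,5] (faults so far: 5)
  step 6: ref 5 -> HIT, frames=[3,1,5] (faults so far: 5)
  step 7: ref 5 -> HIT, frames=[3,1,5] (faults so far: 5)
  step 8: ref 5 -> HIT, frames=[3,1,5] (faults so far: 5)
  step 9: ref 3 -> HIT, frames=[3,1,5] (faults so far: 5)
  step 10: ref 3 -> HIT, frames=[3,1,5] (faults so far: 5)
  step 11: ref 1 -> HIT, frames=[3,1,5] (faults so far: 5)
  step 12: ref 3 -> HIT, frames=[3,1,5] (faults so far: 5)
  step 13: ref 4 -> FAULT, evict 1, frames=[3,4,5] (faults so far: 6)
  Optimal total faults: 6

Answer: 8 8 6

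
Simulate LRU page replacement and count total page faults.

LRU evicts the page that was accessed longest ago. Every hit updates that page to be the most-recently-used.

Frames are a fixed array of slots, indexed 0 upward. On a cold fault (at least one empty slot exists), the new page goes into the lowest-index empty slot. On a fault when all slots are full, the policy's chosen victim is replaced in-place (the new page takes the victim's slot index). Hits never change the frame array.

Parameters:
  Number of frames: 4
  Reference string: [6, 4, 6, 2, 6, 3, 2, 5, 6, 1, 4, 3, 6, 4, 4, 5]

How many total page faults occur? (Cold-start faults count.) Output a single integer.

Step 0: ref 6 → FAULT, frames=[6,-,-,-]
Step 1: ref 4 → FAULT, frames=[6,4,-,-]
Step 2: ref 6 → HIT, frames=[6,4,-,-]
Step 3: ref 2 → FAULT, frames=[6,4,2,-]
Step 4: ref 6 → HIT, frames=[6,4,2,-]
Step 5: ref 3 → FAULT, frames=[6,4,2,3]
Step 6: ref 2 → HIT, frames=[6,4,2,3]
Step 7: ref 5 → FAULT (evict 4), frames=[6,5,2,3]
Step 8: ref 6 → HIT, frames=[6,5,2,3]
Step 9: ref 1 → FAULT (evict 3), frames=[6,5,2,1]
Step 10: ref 4 → FAULT (evict 2), frames=[6,5,4,1]
Step 11: ref 3 → FAULT (evict 5), frames=[6,3,4,1]
Step 12: ref 6 → HIT, frames=[6,3,4,1]
Step 13: ref 4 → HIT, frames=[6,3,4,1]
Step 14: ref 4 → HIT, frames=[6,3,4,1]
Step 15: ref 5 → FAULT (evict 1), frames=[6,3,4,5]
Total faults: 9

Answer: 9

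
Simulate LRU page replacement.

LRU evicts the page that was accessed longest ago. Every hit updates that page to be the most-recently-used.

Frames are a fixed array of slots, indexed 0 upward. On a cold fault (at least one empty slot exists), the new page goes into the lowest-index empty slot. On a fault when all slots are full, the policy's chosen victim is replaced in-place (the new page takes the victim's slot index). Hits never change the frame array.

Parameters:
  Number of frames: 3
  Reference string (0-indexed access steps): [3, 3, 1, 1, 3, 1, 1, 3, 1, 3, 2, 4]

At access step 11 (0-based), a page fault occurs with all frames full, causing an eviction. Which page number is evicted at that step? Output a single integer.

Answer: 1

Derivation:
Step 0: ref 3 -> FAULT, frames=[3,-,-]
Step 1: ref 3 -> HIT, frames=[3,-,-]
Step 2: ref 1 -> FAULT, frames=[3,1,-]
Step 3: ref 1 -> HIT, frames=[3,1,-]
Step 4: ref 3 -> HIT, frames=[3,1,-]
Step 5: ref 1 -> HIT, frames=[3,1,-]
Step 6: ref 1 -> HIT, frames=[3,1,-]
Step 7: ref 3 -> HIT, frames=[3,1,-]
Step 8: ref 1 -> HIT, frames=[3,1,-]
Step 9: ref 3 -> HIT, frames=[3,1,-]
Step 10: ref 2 -> FAULT, frames=[3,1,2]
Step 11: ref 4 -> FAULT, evict 1, frames=[3,4,2]
At step 11: evicted page 1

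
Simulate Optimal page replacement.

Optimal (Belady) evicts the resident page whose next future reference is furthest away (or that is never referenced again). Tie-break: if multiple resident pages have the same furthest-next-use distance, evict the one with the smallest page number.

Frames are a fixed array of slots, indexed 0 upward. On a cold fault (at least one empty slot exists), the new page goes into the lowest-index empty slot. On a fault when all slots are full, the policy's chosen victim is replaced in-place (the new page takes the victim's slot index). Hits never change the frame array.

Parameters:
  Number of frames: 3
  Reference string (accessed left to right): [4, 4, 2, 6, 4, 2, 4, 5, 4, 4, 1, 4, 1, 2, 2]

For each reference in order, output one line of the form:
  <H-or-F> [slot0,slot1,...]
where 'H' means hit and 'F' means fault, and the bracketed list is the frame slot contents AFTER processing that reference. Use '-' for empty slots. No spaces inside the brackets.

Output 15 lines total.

F [4,-,-]
H [4,-,-]
F [4,2,-]
F [4,2,6]
H [4,2,6]
H [4,2,6]
H [4,2,6]
F [4,2,5]
H [4,2,5]
H [4,2,5]
F [4,2,1]
H [4,2,1]
H [4,2,1]
H [4,2,1]
H [4,2,1]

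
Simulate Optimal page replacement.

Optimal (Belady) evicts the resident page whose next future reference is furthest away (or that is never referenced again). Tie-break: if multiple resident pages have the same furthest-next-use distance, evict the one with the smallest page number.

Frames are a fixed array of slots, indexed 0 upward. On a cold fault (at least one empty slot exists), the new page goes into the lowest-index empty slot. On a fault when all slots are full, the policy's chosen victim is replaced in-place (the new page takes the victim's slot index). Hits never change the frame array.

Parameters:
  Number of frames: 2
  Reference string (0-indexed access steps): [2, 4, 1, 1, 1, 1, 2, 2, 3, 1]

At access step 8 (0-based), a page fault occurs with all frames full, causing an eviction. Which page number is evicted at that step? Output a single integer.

Step 0: ref 2 -> FAULT, frames=[2,-]
Step 1: ref 4 -> FAULT, frames=[2,4]
Step 2: ref 1 -> FAULT, evict 4, frames=[2,1]
Step 3: ref 1 -> HIT, frames=[2,1]
Step 4: ref 1 -> HIT, frames=[2,1]
Step 5: ref 1 -> HIT, frames=[2,1]
Step 6: ref 2 -> HIT, frames=[2,1]
Step 7: ref 2 -> HIT, frames=[2,1]
Step 8: ref 3 -> FAULT, evict 2, frames=[3,1]
At step 8: evicted page 2

Answer: 2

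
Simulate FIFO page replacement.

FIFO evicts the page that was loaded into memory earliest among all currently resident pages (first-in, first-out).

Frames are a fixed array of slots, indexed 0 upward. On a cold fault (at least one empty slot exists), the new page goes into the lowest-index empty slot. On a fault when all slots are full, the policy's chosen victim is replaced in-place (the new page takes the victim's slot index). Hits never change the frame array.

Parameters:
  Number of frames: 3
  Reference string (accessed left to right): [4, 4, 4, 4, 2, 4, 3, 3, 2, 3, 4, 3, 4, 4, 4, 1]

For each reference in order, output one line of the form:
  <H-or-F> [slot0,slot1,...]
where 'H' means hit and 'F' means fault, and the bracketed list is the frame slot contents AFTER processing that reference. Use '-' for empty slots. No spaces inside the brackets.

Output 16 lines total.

F [4,-,-]
H [4,-,-]
H [4,-,-]
H [4,-,-]
F [4,2,-]
H [4,2,-]
F [4,2,3]
H [4,2,3]
H [4,2,3]
H [4,2,3]
H [4,2,3]
H [4,2,3]
H [4,2,3]
H [4,2,3]
H [4,2,3]
F [1,2,3]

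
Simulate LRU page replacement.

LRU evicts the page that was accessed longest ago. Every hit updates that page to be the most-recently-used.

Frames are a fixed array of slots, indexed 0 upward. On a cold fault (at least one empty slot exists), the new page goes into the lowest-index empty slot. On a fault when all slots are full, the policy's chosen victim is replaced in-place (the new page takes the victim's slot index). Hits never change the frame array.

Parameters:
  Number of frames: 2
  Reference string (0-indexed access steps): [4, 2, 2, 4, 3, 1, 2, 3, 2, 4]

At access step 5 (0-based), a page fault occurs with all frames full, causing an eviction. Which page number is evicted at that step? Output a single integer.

Answer: 4

Derivation:
Step 0: ref 4 -> FAULT, frames=[4,-]
Step 1: ref 2 -> FAULT, frames=[4,2]
Step 2: ref 2 -> HIT, frames=[4,2]
Step 3: ref 4 -> HIT, frames=[4,2]
Step 4: ref 3 -> FAULT, evict 2, frames=[4,3]
Step 5: ref 1 -> FAULT, evict 4, frames=[1,3]
At step 5: evicted page 4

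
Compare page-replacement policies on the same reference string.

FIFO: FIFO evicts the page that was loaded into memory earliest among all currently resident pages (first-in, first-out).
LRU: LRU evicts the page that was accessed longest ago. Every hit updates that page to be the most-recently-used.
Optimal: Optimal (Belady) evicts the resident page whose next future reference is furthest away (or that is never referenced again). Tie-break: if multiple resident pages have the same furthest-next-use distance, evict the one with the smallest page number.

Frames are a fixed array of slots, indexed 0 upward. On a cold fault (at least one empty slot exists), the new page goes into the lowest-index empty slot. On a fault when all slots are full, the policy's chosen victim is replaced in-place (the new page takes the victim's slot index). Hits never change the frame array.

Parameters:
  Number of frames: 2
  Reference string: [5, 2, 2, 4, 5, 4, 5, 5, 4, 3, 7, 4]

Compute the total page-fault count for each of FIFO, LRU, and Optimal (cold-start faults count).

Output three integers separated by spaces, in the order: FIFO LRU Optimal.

--- FIFO ---
  step 0: ref 5 -> FAULT, frames=[5,-] (faults so far: 1)
  step 1: ref 2 -> FAULT, frames=[5,2] (faults so far: 2)
  step 2: ref 2 -> HIT, frames=[5,2] (faults so far: 2)
  step 3: ref 4 -> FAULT, evict 5, frames=[4,2] (faults so far: 3)
  step 4: ref 5 -> FAULT, evict 2, frames=[4,5] (faults so far: 4)
  step 5: ref 4 -> HIT, frames=[4,5] (faults so far: 4)
  step 6: ref 5 -> HIT, frames=[4,5] (faults so far: 4)
  step 7: ref 5 -> HIT, frames=[4,5] (faults so far: 4)
  step 8: ref 4 -> HIT, frames=[4,5] (faults so far: 4)
  step 9: ref 3 -> FAULT, evict 4, frames=[3,5] (faults so far: 5)
  step 10: ref 7 -> FAULT, evict 5, frames=[3,7] (faults so far: 6)
  step 11: ref 4 -> FAULT, evict 3, frames=[4,7] (faults so far: 7)
  FIFO total faults: 7
--- LRU ---
  step 0: ref 5 -> FAULT, frames=[5,-] (faults so far: 1)
  step 1: ref 2 -> FAULT, frames=[5,2] (faults so far: 2)
  step 2: ref 2 -> HIT, frames=[5,2] (faults so far: 2)
  step 3: ref 4 -> FAULT, evict 5, frames=[4,2] (faults so far: 3)
  step 4: ref 5 -> FAULT, evict 2, frames=[4,5] (faults so far: 4)
  step 5: ref 4 -> HIT, frames=[4,5] (faults so far: 4)
  step 6: ref 5 -> HIT, frames=[4,5] (faults so far: 4)
  step 7: ref 5 -> HIT, frames=[4,5] (faults so far: 4)
  step 8: ref 4 -> HIT, frames=[4,5] (faults so far: 4)
  step 9: ref 3 -> FAULT, evict 5, frames=[4,3] (faults so far: 5)
  step 10: ref 7 -> FAULT, evict 4, frames=[7,3] (faults so far: 6)
  step 11: ref 4 -> FAULT, evict 3, frames=[7,4] (faults so far: 7)
  LRU total faults: 7
--- Optimal ---
  step 0: ref 5 -> FAULT, frames=[5,-] (faults so far: 1)
  step 1: ref 2 -> FAULT, frames=[5,2] (faults so far: 2)
  step 2: ref 2 -> HIT, frames=[5,2] (faults so far: 2)
  step 3: ref 4 -> FAULT, evict 2, frames=[5,4] (faults so far: 3)
  step 4: ref 5 -> HIT, frames=[5,4] (faults so far: 3)
  step 5: ref 4 -> HIT, frames=[5,4] (faults so far: 3)
  step 6: ref 5 -> HIT, frames=[5,4] (faults so far: 3)
  step 7: ref 5 -> HIT, frames=[5,4] (faults so far: 3)
  step 8: ref 4 -> HIT, frames=[5,4] (faults so far: 3)
  step 9: ref 3 -> FAULT, evict 5, frames=[3,4] (faults so far: 4)
  step 10: ref 7 -> FAULT, evict 3, frames=[7,4] (faults so far: 5)
  step 11: ref 4 -> HIT, frames=[7,4] (faults so far: 5)
  Optimal total faults: 5

Answer: 7 7 5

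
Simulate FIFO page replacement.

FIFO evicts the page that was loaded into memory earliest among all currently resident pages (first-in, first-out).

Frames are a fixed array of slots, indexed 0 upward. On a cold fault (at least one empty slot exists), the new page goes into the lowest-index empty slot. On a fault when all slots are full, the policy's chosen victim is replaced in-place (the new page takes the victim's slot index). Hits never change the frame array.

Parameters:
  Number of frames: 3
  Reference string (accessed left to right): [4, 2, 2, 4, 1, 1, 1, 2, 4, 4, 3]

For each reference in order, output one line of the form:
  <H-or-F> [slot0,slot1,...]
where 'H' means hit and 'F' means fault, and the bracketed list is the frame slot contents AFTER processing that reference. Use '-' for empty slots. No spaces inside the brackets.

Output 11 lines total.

F [4,-,-]
F [4,2,-]
H [4,2,-]
H [4,2,-]
F [4,2,1]
H [4,2,1]
H [4,2,1]
H [4,2,1]
H [4,2,1]
H [4,2,1]
F [3,2,1]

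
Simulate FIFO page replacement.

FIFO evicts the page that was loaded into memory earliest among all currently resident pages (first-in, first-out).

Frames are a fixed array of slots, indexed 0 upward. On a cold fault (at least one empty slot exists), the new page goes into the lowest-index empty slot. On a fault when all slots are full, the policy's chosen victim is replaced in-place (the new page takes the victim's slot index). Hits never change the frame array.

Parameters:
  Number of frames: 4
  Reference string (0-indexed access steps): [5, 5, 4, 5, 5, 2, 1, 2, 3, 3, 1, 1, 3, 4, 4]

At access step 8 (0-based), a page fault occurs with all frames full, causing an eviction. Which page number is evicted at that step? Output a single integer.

Step 0: ref 5 -> FAULT, frames=[5,-,-,-]
Step 1: ref 5 -> HIT, frames=[5,-,-,-]
Step 2: ref 4 -> FAULT, frames=[5,4,-,-]
Step 3: ref 5 -> HIT, frames=[5,4,-,-]
Step 4: ref 5 -> HIT, frames=[5,4,-,-]
Step 5: ref 2 -> FAULT, frames=[5,4,2,-]
Step 6: ref 1 -> FAULT, frames=[5,4,2,1]
Step 7: ref 2 -> HIT, frames=[5,4,2,1]
Step 8: ref 3 -> FAULT, evict 5, frames=[3,4,2,1]
At step 8: evicted page 5

Answer: 5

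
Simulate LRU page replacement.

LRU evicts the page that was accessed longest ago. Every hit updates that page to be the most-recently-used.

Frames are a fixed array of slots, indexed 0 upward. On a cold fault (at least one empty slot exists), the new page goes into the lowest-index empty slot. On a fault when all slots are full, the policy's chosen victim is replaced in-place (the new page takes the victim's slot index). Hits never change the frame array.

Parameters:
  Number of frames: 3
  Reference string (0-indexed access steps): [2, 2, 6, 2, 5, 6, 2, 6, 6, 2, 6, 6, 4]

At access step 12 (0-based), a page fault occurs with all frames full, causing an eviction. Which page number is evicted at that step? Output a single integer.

Answer: 5

Derivation:
Step 0: ref 2 -> FAULT, frames=[2,-,-]
Step 1: ref 2 -> HIT, frames=[2,-,-]
Step 2: ref 6 -> FAULT, frames=[2,6,-]
Step 3: ref 2 -> HIT, frames=[2,6,-]
Step 4: ref 5 -> FAULT, frames=[2,6,5]
Step 5: ref 6 -> HIT, frames=[2,6,5]
Step 6: ref 2 -> HIT, frames=[2,6,5]
Step 7: ref 6 -> HIT, frames=[2,6,5]
Step 8: ref 6 -> HIT, frames=[2,6,5]
Step 9: ref 2 -> HIT, frames=[2,6,5]
Step 10: ref 6 -> HIT, frames=[2,6,5]
Step 11: ref 6 -> HIT, frames=[2,6,5]
Step 12: ref 4 -> FAULT, evict 5, frames=[2,6,4]
At step 12: evicted page 5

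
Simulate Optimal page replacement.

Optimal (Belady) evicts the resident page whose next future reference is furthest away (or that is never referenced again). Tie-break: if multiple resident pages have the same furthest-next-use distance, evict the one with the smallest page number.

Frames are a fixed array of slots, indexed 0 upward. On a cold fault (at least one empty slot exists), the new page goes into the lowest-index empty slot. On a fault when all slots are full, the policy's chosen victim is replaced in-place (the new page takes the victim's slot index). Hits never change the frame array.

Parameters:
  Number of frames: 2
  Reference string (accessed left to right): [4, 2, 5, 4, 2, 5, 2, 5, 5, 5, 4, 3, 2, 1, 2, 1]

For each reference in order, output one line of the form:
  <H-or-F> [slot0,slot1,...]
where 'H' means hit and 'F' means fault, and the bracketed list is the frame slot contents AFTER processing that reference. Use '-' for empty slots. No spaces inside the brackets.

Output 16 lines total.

F [4,-]
F [4,2]
F [4,5]
H [4,5]
F [2,5]
H [2,5]
H [2,5]
H [2,5]
H [2,5]
H [2,5]
F [2,4]
F [2,3]
H [2,3]
F [2,1]
H [2,1]
H [2,1]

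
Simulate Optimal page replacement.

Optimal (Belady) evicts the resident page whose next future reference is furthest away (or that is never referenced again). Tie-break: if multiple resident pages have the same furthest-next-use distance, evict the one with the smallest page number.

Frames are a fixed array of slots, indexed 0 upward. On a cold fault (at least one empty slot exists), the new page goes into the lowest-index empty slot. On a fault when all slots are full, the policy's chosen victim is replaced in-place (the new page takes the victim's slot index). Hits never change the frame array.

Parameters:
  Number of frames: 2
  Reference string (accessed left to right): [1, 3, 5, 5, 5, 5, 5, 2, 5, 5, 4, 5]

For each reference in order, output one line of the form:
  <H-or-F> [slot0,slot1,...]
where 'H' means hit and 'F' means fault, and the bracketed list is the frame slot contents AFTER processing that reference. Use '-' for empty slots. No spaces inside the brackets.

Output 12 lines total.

F [1,-]
F [1,3]
F [5,3]
H [5,3]
H [5,3]
H [5,3]
H [5,3]
F [5,2]
H [5,2]
H [5,2]
F [5,4]
H [5,4]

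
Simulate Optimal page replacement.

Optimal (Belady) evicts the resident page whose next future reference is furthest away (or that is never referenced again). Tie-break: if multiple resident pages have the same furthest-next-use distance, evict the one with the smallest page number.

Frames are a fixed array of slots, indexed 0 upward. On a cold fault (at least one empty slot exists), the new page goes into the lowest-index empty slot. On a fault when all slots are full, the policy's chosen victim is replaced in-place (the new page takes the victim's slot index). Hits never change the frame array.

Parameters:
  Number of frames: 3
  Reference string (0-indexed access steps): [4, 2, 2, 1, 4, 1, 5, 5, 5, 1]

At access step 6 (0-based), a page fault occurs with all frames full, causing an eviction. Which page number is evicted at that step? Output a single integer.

Answer: 2

Derivation:
Step 0: ref 4 -> FAULT, frames=[4,-,-]
Step 1: ref 2 -> FAULT, frames=[4,2,-]
Step 2: ref 2 -> HIT, frames=[4,2,-]
Step 3: ref 1 -> FAULT, frames=[4,2,1]
Step 4: ref 4 -> HIT, frames=[4,2,1]
Step 5: ref 1 -> HIT, frames=[4,2,1]
Step 6: ref 5 -> FAULT, evict 2, frames=[4,5,1]
At step 6: evicted page 2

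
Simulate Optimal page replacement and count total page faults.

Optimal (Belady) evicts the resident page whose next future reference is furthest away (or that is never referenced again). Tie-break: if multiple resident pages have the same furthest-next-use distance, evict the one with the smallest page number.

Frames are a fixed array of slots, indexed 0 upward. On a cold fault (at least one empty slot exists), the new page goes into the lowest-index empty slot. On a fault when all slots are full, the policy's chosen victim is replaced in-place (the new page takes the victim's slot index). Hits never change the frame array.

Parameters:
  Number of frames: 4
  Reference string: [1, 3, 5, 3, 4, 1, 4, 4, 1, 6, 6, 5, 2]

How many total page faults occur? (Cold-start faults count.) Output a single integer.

Step 0: ref 1 → FAULT, frames=[1,-,-,-]
Step 1: ref 3 → FAULT, frames=[1,3,-,-]
Step 2: ref 5 → FAULT, frames=[1,3,5,-]
Step 3: ref 3 → HIT, frames=[1,3,5,-]
Step 4: ref 4 → FAULT, frames=[1,3,5,4]
Step 5: ref 1 → HIT, frames=[1,3,5,4]
Step 6: ref 4 → HIT, frames=[1,3,5,4]
Step 7: ref 4 → HIT, frames=[1,3,5,4]
Step 8: ref 1 → HIT, frames=[1,3,5,4]
Step 9: ref 6 → FAULT (evict 1), frames=[6,3,5,4]
Step 10: ref 6 → HIT, frames=[6,3,5,4]
Step 11: ref 5 → HIT, frames=[6,3,5,4]
Step 12: ref 2 → FAULT (evict 3), frames=[6,2,5,4]
Total faults: 6

Answer: 6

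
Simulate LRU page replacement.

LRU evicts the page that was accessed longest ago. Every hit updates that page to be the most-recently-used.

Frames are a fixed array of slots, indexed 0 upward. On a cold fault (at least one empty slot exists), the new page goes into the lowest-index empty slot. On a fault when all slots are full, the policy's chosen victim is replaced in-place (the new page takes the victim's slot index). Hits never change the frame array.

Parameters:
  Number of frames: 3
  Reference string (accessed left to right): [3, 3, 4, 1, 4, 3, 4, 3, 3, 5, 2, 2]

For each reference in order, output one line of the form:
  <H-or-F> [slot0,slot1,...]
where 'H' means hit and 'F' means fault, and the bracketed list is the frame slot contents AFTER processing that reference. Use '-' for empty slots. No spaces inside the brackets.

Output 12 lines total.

F [3,-,-]
H [3,-,-]
F [3,4,-]
F [3,4,1]
H [3,4,1]
H [3,4,1]
H [3,4,1]
H [3,4,1]
H [3,4,1]
F [3,4,5]
F [3,2,5]
H [3,2,5]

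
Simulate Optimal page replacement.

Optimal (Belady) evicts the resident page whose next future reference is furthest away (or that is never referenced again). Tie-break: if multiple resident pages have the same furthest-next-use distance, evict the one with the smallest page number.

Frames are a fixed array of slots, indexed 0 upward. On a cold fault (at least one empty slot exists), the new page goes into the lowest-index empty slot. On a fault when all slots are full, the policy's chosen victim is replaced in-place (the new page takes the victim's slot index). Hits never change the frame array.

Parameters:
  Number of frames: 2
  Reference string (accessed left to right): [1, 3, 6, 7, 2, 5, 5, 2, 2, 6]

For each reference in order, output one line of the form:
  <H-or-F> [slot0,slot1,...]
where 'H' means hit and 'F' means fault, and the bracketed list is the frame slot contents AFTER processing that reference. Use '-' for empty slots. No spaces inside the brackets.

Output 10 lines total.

F [1,-]
F [1,3]
F [6,3]
F [6,7]
F [6,2]
F [5,2]
H [5,2]
H [5,2]
H [5,2]
F [5,6]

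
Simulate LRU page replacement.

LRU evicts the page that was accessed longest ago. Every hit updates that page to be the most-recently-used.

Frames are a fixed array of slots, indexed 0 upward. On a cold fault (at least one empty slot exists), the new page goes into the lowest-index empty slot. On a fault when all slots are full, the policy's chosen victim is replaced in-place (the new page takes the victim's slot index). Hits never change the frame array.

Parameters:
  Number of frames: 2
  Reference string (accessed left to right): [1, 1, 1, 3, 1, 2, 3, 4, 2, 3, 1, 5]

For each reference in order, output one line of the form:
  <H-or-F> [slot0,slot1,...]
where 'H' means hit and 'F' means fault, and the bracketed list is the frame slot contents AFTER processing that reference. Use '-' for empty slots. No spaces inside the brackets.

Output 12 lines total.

F [1,-]
H [1,-]
H [1,-]
F [1,3]
H [1,3]
F [1,2]
F [3,2]
F [3,4]
F [2,4]
F [2,3]
F [1,3]
F [1,5]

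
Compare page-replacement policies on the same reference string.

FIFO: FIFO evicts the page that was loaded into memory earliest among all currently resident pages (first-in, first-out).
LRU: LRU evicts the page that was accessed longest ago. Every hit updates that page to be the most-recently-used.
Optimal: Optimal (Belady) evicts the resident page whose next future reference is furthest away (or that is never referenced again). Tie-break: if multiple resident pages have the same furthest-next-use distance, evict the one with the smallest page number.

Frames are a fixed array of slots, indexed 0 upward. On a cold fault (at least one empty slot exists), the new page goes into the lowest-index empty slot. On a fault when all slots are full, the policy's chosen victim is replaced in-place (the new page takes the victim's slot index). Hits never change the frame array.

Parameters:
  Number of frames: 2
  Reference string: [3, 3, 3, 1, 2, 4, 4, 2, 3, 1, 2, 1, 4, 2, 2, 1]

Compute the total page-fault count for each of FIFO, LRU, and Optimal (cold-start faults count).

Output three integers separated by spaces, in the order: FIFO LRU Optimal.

--- FIFO ---
  step 0: ref 3 -> FAULT, frames=[3,-] (faults so far: 1)
  step 1: ref 3 -> HIT, frames=[3,-] (faults so far: 1)
  step 2: ref 3 -> HIT, frames=[3,-] (faults so far: 1)
  step 3: ref 1 -> FAULT, frames=[3,1] (faults so far: 2)
  step 4: ref 2 -> FAULT, evict 3, frames=[2,1] (faults so far: 3)
  step 5: ref 4 -> FAULT, evict 1, frames=[2,4] (faults so far: 4)
  step 6: ref 4 -> HIT, frames=[2,4] (faults so far: 4)
  step 7: ref 2 -> HIT, frames=[2,4] (faults so far: 4)
  step 8: ref 3 -> FAULT, evict 2, frames=[3,4] (faults so far: 5)
  step 9: ref 1 -> FAULT, evict 4, frames=[3,1] (faults so far: 6)
  step 10: ref 2 -> FAULT, evict 3, frames=[2,1] (faults so far: 7)
  step 11: ref 1 -> HIT, frames=[2,1] (faults so far: 7)
  step 12: ref 4 -> FAULT, evict 1, frames=[2,4] (faults so far: 8)
  step 13: ref 2 -> HIT, frames=[2,4] (faults so far: 8)
  step 14: ref 2 -> HIT, frames=[2,4] (faults so far: 8)
  step 15: ref 1 -> FAULT, evict 2, frames=[1,4] (faults so far: 9)
  FIFO total faults: 9
--- LRU ---
  step 0: ref 3 -> FAULT, frames=[3,-] (faults so far: 1)
  step 1: ref 3 -> HIT, frames=[3,-] (faults so far: 1)
  step 2: ref 3 -> HIT, frames=[3,-] (faults so far: 1)
  step 3: ref 1 -> FAULT, frames=[3,1] (faults so far: 2)
  step 4: ref 2 -> FAULT, evict 3, frames=[2,1] (faults so far: 3)
  step 5: ref 4 -> FAULT, evict 1, frames=[2,4] (faults so far: 4)
  step 6: ref 4 -> HIT, frames=[2,4] (faults so far: 4)
  step 7: ref 2 -> HIT, frames=[2,4] (faults so far: 4)
  step 8: ref 3 -> FAULT, evict 4, frames=[2,3] (faults so far: 5)
  step 9: ref 1 -> FAULT, evict 2, frames=[1,3] (faults so far: 6)
  step 10: ref 2 -> FAULT, evict 3, frames=[1,2] (faults so far: 7)
  step 11: ref 1 -> HIT, frames=[1,2] (faults so far: 7)
  step 12: ref 4 -> FAULT, evict 2, frames=[1,4] (faults so far: 8)
  step 13: ref 2 -> FAULT, evict 1, frames=[2,4] (faults so far: 9)
  step 14: ref 2 -> HIT, frames=[2,4] (faults so far: 9)
  step 15: ref 1 -> FAULT, evict 4, frames=[2,1] (faults so far: 10)
  LRU total faults: 10
--- Optimal ---
  step 0: ref 3 -> FAULT, frames=[3,-] (faults so far: 1)
  step 1: ref 3 -> HIT, frames=[3,-] (faults so far: 1)
  step 2: ref 3 -> HIT, frames=[3,-] (faults so far: 1)
  step 3: ref 1 -> FAULT, frames=[3,1] (faults so far: 2)
  step 4: ref 2 -> FAULT, evict 1, frames=[3,2] (faults so far: 3)
  step 5: ref 4 -> FAULT, evict 3, frames=[4,2] (faults so far: 4)
  step 6: ref 4 -> HIT, frames=[4,2] (faults so far: 4)
  step 7: ref 2 -> HIT, frames=[4,2] (faults so far: 4)
  step 8: ref 3 -> FAULT, evict 4, frames=[3,2] (faults so far: 5)
  step 9: ref 1 -> FAULT, evict 3, frames=[1,2] (faults so far: 6)
  step 10: ref 2 -> HIT, frames=[1,2] (faults so far: 6)
  step 11: ref 1 -> HIT, frames=[1,2] (faults so far: 6)
  step 12: ref 4 -> FAULT, evict 1, frames=[4,2] (faults so far: 7)
  step 13: ref 2 -> HIT, frames=[4,2] (faults so far: 7)
  step 14: ref 2 -> HIT, frames=[4,2] (faults so far: 7)
  step 15: ref 1 -> FAULT, evict 2, frames=[4,1] (faults so far: 8)
  Optimal total faults: 8

Answer: 9 10 8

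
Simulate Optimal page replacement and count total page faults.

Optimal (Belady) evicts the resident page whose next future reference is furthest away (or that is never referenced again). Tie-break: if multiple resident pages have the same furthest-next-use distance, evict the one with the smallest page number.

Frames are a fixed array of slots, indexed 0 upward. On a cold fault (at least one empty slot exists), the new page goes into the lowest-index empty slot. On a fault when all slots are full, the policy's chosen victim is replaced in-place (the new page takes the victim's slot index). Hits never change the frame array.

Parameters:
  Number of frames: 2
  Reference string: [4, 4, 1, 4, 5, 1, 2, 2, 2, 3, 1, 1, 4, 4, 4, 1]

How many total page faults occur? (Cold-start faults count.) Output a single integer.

Answer: 6

Derivation:
Step 0: ref 4 → FAULT, frames=[4,-]
Step 1: ref 4 → HIT, frames=[4,-]
Step 2: ref 1 → FAULT, frames=[4,1]
Step 3: ref 4 → HIT, frames=[4,1]
Step 4: ref 5 → FAULT (evict 4), frames=[5,1]
Step 5: ref 1 → HIT, frames=[5,1]
Step 6: ref 2 → FAULT (evict 5), frames=[2,1]
Step 7: ref 2 → HIT, frames=[2,1]
Step 8: ref 2 → HIT, frames=[2,1]
Step 9: ref 3 → FAULT (evict 2), frames=[3,1]
Step 10: ref 1 → HIT, frames=[3,1]
Step 11: ref 1 → HIT, frames=[3,1]
Step 12: ref 4 → FAULT (evict 3), frames=[4,1]
Step 13: ref 4 → HIT, frames=[4,1]
Step 14: ref 4 → HIT, frames=[4,1]
Step 15: ref 1 → HIT, frames=[4,1]
Total faults: 6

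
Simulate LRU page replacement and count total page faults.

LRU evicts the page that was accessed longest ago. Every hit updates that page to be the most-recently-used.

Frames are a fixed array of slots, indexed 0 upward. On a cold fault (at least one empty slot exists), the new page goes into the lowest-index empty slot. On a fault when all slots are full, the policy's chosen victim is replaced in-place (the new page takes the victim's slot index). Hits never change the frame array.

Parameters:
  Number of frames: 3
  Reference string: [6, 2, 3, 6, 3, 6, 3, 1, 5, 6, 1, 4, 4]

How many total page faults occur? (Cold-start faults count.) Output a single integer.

Step 0: ref 6 → FAULT, frames=[6,-,-]
Step 1: ref 2 → FAULT, frames=[6,2,-]
Step 2: ref 3 → FAULT, frames=[6,2,3]
Step 3: ref 6 → HIT, frames=[6,2,3]
Step 4: ref 3 → HIT, frames=[6,2,3]
Step 5: ref 6 → HIT, frames=[6,2,3]
Step 6: ref 3 → HIT, frames=[6,2,3]
Step 7: ref 1 → FAULT (evict 2), frames=[6,1,3]
Step 8: ref 5 → FAULT (evict 6), frames=[5,1,3]
Step 9: ref 6 → FAULT (evict 3), frames=[5,1,6]
Step 10: ref 1 → HIT, frames=[5,1,6]
Step 11: ref 4 → FAULT (evict 5), frames=[4,1,6]
Step 12: ref 4 → HIT, frames=[4,1,6]
Total faults: 7

Answer: 7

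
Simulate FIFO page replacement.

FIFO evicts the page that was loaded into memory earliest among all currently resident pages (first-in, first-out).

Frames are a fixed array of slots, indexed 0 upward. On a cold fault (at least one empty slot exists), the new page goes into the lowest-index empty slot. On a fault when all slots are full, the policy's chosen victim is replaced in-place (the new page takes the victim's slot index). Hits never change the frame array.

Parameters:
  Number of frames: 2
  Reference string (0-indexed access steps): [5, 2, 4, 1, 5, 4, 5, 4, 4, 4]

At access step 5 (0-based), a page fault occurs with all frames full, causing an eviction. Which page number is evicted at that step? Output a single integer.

Answer: 1

Derivation:
Step 0: ref 5 -> FAULT, frames=[5,-]
Step 1: ref 2 -> FAULT, frames=[5,2]
Step 2: ref 4 -> FAULT, evict 5, frames=[4,2]
Step 3: ref 1 -> FAULT, evict 2, frames=[4,1]
Step 4: ref 5 -> FAULT, evict 4, frames=[5,1]
Step 5: ref 4 -> FAULT, evict 1, frames=[5,4]
At step 5: evicted page 1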